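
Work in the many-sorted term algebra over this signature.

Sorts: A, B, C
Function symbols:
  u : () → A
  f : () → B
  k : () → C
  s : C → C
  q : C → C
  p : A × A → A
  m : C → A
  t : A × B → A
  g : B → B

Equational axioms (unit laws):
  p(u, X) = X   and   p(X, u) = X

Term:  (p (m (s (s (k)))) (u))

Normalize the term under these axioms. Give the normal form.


1. (p (m (s (s (k)))) (u))  →  (m (s (s (k))))

normal form = (m (s (s (k))))


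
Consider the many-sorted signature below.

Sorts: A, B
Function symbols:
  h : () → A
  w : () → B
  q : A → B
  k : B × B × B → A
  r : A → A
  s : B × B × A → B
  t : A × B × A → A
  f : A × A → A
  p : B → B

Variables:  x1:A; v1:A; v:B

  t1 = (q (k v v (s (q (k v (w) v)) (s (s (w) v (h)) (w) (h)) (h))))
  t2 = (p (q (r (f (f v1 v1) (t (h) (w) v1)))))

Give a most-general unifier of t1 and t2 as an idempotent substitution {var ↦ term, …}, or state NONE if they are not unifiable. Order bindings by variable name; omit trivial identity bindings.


NONE (not unifiable)

head clash or occurs-check failure — not unifiable


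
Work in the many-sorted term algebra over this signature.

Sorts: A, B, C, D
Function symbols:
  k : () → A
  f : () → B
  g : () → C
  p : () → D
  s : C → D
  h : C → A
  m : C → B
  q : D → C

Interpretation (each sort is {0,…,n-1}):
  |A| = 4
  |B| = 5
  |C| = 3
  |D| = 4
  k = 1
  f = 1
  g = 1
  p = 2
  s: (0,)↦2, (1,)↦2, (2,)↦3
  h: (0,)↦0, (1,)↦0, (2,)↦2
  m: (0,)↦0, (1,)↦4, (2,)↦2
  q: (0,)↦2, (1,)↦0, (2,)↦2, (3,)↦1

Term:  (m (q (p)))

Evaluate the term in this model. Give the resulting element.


value = 2

  p = 2
  (q (p)) = q(2,) = 2
  (m (q (p))) = m(2,) = 2


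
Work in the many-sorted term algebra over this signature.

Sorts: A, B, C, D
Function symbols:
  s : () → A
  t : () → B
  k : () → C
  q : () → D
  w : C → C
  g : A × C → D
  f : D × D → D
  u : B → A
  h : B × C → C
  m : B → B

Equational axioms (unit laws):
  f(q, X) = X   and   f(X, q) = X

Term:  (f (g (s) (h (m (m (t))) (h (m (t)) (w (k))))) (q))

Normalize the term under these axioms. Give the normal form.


1. (f (g (s) (h (m (m (t))) (h (m (t)) (w (k))))) (q))  →  (g (s) (h (m (m (t))) (h (m (t)) (w (k)))))

normal form = (g (s) (h (m (m (t))) (h (m (t)) (w (k)))))


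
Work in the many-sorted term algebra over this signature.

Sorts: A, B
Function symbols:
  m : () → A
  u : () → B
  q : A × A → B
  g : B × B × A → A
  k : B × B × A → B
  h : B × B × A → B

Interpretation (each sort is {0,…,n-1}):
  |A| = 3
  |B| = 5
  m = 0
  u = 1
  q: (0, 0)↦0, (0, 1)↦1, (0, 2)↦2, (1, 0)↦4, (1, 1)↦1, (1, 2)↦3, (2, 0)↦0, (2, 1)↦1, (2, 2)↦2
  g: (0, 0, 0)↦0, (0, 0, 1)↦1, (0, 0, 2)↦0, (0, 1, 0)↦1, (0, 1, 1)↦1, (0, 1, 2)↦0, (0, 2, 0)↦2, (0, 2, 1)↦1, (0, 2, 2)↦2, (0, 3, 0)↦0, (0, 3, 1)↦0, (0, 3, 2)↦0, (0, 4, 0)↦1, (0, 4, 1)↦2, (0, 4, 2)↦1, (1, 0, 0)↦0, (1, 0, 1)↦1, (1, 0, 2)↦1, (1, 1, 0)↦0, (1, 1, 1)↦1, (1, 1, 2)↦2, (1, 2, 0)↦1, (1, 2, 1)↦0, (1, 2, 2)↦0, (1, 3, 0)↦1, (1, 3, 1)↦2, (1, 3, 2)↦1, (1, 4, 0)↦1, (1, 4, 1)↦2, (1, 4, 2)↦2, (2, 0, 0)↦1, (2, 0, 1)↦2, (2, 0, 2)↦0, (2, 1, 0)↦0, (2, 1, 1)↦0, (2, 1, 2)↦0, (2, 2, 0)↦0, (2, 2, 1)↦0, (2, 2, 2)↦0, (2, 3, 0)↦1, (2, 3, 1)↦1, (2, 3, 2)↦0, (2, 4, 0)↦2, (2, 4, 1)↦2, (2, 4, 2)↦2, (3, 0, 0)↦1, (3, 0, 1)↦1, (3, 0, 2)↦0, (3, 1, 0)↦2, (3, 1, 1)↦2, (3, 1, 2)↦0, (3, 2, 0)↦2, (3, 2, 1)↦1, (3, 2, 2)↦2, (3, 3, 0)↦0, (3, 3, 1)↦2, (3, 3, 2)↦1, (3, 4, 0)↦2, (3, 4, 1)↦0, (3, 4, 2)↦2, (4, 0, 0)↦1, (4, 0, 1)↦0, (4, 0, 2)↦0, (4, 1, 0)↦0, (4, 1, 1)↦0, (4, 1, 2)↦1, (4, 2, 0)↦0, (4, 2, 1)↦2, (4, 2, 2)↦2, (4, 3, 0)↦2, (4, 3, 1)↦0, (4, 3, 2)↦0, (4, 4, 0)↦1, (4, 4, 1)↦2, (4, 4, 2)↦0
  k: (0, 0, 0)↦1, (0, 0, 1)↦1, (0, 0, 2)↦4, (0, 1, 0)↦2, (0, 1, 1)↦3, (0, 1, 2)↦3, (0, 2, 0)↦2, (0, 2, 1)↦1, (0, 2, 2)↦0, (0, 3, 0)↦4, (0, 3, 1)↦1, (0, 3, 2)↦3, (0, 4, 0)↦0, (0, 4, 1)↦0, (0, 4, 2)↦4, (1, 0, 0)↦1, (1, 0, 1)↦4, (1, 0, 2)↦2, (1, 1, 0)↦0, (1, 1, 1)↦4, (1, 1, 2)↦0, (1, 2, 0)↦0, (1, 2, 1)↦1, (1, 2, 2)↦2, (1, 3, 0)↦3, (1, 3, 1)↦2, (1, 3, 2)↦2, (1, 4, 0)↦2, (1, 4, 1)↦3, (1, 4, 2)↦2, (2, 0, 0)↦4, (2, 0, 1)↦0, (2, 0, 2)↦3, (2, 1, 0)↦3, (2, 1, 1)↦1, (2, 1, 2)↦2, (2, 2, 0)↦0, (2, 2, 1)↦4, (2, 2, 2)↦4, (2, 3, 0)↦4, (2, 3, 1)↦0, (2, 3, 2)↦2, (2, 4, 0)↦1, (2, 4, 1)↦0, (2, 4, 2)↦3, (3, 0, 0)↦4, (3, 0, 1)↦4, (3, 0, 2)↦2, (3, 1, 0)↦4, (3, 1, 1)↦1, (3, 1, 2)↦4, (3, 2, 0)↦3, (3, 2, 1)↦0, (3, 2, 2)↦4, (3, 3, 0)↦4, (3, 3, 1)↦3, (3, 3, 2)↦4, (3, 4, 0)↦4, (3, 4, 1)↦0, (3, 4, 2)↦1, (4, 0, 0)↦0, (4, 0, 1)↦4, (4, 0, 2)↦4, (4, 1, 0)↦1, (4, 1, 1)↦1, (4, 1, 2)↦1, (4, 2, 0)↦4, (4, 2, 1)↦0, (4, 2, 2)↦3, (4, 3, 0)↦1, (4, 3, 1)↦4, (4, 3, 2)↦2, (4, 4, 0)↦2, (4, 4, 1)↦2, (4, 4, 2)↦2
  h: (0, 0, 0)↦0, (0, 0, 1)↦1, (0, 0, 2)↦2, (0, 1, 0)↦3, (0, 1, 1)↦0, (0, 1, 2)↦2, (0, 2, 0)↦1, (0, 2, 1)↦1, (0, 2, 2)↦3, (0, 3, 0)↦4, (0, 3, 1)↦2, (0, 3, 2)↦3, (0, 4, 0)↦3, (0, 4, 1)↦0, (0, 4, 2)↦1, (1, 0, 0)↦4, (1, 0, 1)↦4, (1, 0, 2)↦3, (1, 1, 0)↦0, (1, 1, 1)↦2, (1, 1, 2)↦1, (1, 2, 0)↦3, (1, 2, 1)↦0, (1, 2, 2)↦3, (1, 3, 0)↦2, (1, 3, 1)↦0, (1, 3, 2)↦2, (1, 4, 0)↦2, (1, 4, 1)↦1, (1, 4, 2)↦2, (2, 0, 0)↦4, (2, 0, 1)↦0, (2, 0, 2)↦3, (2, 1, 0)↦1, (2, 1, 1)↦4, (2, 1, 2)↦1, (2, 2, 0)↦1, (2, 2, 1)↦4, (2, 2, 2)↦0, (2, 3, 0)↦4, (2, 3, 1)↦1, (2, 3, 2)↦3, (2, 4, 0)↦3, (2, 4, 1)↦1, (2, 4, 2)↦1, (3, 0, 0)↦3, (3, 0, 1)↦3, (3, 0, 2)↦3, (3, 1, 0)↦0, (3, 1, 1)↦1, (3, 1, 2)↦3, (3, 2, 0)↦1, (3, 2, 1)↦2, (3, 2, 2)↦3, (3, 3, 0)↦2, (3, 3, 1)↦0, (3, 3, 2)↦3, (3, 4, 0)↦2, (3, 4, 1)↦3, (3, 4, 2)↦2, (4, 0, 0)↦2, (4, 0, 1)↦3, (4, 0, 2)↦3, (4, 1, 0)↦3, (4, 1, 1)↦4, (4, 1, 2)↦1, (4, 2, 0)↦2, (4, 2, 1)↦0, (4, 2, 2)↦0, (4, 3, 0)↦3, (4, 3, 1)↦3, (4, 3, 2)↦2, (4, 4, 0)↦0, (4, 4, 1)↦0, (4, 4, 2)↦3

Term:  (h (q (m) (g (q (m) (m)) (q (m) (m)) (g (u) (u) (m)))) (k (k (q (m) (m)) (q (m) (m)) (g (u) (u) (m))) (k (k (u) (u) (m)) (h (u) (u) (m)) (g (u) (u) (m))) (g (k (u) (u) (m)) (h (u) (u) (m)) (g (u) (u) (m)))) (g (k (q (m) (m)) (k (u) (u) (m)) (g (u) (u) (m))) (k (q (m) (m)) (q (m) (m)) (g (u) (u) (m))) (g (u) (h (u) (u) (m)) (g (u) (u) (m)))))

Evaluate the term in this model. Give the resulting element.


value = 0

  m = 0
  m = 0
  m = 0
  (q (m) (m)) = q(0, 0) = 0
  m = 0
  m = 0
  (q (m) (m)) = q(0, 0) = 0
  u = 1
  u = 1
  m = 0
  (g (u) (u) (m)) = g(1, 1, 0) = 0
  (g (q (m) (m)) (q (m) (m)) (g (u) (u) (m))) = g(0, 0, 0) = 0
  (q (m) (g (q (m) (m)) (q (m) (m)) (g (u) (u) (m)))) = q(0, 0) = 0
  m = 0
  m = 0
  (q (m) (m)) = q(0, 0) = 0
  m = 0
  m = 0
  (q (m) (m)) = q(0, 0) = 0
  u = 1
  u = 1
  m = 0
  (g (u) (u) (m)) = g(1, 1, 0) = 0
  (k (q (m) (m)) (q (m) (m)) (g (u) (u) (m))) = k(0, 0, 0) = 1
  u = 1
  u = 1
  m = 0
  (k (u) (u) (m)) = k(1, 1, 0) = 0
  u = 1
  u = 1
  m = 0
  (h (u) (u) (m)) = h(1, 1, 0) = 0
  u = 1
  u = 1
  m = 0
  (g (u) (u) (m)) = g(1, 1, 0) = 0
  (k (k (u) (u) (m)) (h (u) (u) (m)) (g (u) (u) (m))) = k(0, 0, 0) = 1
  u = 1
  u = 1
  m = 0
  (k (u) (u) (m)) = k(1, 1, 0) = 0
  u = 1
  u = 1
  m = 0
  (h (u) (u) (m)) = h(1, 1, 0) = 0
  u = 1
  u = 1
  m = 0
  (g (u) (u) (m)) = g(1, 1, 0) = 0
  (g (k (u) (u) (m)) (h (u) (u) (m)) (g (u) (u) (m))) = g(0, 0, 0) = 0
  (k (k (q (m) (m)) (q (m) (m)) (g (u) (u) (m))) (k (k (u) (u) (m)) (h (u) (u) (m)) (g (u) (u) (m))) (g (k (u) (u) (m)) (h (u) (u) (m)) (g (u) (u) (m)))) = k(1, 1, 0) = 0
  m = 0
  m = 0
  (q (m) (m)) = q(0, 0) = 0
  u = 1
  u = 1
  m = 0
  (k (u) (u) (m)) = k(1, 1, 0) = 0
  u = 1
  u = 1
  m = 0
  (g (u) (u) (m)) = g(1, 1, 0) = 0
  (k (q (m) (m)) (k (u) (u) (m)) (g (u) (u) (m))) = k(0, 0, 0) = 1
  m = 0
  m = 0
  (q (m) (m)) = q(0, 0) = 0
  m = 0
  m = 0
  (q (m) (m)) = q(0, 0) = 0
  u = 1
  u = 1
  m = 0
  (g (u) (u) (m)) = g(1, 1, 0) = 0
  (k (q (m) (m)) (q (m) (m)) (g (u) (u) (m))) = k(0, 0, 0) = 1
  u = 1
  u = 1
  u = 1
  m = 0
  (h (u) (u) (m)) = h(1, 1, 0) = 0
  u = 1
  u = 1
  m = 0
  (g (u) (u) (m)) = g(1, 1, 0) = 0
  (g (u) (h (u) (u) (m)) (g (u) (u) (m))) = g(1, 0, 0) = 0
  (g (k (q (m) (m)) (k (u) (u) (m)) (g (u) (u) (m))) (k (q (m) (m)) (q (m) (m)) (g (u) (u) (m))) (g (u) (h (u) (u) (m)) (g (u) (u) (m)))) = g(1, 1, 0) = 0
  (h (q (m) (g (q (m) (m)) (q (m) (m)) (g (u) (u) (m)))) (k (k (q (m) (m)) (q (m) (m)) (g (u) (u) (m))) (k (k (u) (u) (m)) (h (u) (u) (m)) (g (u) (u) (m))) (g (k (u) (u) (m)) (h (u) (u) (m)) (g (u) (u) (m)))) (g (k (q (m) (m)) (k (u) (u) (m)) (g (u) (u) (m))) (k (q (m) (m)) (q (m) (m)) (g (u) (u) (m))) (g (u) (h (u) (u) (m)) (g (u) (u) (m))))) = h(0, 0, 0) = 0


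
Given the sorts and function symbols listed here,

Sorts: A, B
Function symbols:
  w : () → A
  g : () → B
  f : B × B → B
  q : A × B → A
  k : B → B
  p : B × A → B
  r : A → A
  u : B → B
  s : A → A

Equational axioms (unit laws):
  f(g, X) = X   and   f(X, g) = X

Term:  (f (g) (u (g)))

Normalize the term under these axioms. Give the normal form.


normal form = (u (g))

1. (f (g) (u (g)))  →  (u (g))


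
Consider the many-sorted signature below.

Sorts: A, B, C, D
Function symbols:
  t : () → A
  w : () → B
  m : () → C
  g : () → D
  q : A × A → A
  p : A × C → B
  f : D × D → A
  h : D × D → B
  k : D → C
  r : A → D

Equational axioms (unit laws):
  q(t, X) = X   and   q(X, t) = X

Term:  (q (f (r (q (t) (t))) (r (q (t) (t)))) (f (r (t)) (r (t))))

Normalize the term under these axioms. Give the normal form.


normal form = (q (f (r (t)) (r (t))) (f (r (t)) (r (t))))

1. (q (f (r (q (t) (t))) (r (q (t) (t)))) (f (r (t)) (r (t))))  →  (q (f (r (t)) (r (q (t) (t)))) (f (r (t)) (r (t))))
2. (q (f (r (t)) (r (q (t) (t)))) (f (r (t)) (r (t))))  →  (q (f (r (t)) (r (t))) (f (r (t)) (r (t))))


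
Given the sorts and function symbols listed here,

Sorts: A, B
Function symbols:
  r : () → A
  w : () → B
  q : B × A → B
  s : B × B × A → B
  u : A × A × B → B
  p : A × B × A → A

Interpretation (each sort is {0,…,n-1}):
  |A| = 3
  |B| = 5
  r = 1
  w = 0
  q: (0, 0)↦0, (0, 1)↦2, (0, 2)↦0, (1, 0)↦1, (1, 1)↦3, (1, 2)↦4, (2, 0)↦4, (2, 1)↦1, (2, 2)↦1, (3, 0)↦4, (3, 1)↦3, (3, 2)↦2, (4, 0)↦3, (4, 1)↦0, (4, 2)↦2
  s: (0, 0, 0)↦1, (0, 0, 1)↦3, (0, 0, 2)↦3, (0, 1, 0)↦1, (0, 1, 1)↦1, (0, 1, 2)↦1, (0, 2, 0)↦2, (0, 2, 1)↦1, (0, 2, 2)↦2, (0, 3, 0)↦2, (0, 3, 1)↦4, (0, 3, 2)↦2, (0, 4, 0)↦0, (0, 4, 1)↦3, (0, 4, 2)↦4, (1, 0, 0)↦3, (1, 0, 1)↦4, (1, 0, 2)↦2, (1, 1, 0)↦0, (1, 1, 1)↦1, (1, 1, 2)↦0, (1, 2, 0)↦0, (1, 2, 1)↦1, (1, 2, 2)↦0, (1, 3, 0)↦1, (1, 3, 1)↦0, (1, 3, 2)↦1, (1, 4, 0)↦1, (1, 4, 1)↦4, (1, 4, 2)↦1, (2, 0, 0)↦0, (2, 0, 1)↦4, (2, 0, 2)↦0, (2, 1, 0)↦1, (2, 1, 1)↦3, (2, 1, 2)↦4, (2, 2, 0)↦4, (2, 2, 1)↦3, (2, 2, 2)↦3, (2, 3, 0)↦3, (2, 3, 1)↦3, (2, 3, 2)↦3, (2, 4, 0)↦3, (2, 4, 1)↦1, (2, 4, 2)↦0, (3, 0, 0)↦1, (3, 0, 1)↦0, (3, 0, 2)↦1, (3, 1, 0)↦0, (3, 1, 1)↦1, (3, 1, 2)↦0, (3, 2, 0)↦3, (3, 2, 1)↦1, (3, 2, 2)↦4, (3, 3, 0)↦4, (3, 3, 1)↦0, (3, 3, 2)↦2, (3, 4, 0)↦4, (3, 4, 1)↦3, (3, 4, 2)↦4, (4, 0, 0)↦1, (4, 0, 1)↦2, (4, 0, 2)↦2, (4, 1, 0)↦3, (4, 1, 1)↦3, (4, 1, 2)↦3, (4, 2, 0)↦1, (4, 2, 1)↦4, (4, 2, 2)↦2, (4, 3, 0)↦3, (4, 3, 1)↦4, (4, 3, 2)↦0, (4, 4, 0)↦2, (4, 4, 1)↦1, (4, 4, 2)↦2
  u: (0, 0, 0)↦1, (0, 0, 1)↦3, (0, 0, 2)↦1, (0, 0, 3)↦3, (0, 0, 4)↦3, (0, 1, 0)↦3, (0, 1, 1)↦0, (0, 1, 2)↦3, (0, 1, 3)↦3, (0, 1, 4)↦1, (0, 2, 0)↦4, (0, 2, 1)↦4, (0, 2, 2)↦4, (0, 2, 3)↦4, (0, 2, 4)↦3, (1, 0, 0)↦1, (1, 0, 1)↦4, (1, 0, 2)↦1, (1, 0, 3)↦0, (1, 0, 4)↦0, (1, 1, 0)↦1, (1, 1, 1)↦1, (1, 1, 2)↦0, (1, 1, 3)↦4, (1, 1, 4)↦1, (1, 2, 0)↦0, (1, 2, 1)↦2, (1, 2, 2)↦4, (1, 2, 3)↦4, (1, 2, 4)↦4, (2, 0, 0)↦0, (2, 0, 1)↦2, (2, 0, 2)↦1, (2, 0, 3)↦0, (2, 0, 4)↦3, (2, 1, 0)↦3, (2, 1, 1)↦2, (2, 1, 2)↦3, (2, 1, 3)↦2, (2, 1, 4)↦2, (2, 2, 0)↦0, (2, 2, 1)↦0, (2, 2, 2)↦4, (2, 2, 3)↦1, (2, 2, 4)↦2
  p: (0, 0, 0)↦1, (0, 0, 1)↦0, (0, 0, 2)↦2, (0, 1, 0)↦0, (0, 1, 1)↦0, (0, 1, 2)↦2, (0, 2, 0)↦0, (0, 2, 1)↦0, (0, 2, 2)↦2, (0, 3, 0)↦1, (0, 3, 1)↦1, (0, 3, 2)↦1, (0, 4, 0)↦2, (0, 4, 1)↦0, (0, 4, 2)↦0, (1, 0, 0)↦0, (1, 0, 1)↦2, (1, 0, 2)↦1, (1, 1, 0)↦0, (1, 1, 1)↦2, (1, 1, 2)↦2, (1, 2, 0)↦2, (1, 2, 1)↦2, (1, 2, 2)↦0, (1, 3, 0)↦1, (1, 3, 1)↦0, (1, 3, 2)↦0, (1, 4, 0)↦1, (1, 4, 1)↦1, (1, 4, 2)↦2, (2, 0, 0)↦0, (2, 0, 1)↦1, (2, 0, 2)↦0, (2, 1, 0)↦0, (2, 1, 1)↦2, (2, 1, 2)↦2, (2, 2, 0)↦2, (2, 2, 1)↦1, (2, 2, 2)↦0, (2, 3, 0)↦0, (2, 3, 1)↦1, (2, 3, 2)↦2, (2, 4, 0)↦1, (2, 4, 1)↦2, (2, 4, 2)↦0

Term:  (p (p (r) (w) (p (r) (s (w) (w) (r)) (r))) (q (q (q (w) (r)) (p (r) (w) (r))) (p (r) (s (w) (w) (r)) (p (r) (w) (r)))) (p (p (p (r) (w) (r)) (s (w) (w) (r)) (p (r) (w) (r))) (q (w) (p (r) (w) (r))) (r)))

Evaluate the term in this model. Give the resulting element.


value = 0

  r = 1
  w = 0
  r = 1
  w = 0
  w = 0
  r = 1
  (s (w) (w) (r)) = s(0, 0, 1) = 3
  r = 1
  (p (r) (s (w) (w) (r)) (r)) = p(1, 3, 1) = 0
  (p (r) (w) (p (r) (s (w) (w) (r)) (r))) = p(1, 0, 0) = 0
  w = 0
  r = 1
  (q (w) (r)) = q(0, 1) = 2
  r = 1
  w = 0
  r = 1
  (p (r) (w) (r)) = p(1, 0, 1) = 2
  (q (q (w) (r)) (p (r) (w) (r))) = q(2, 2) = 1
  r = 1
  w = 0
  w = 0
  r = 1
  (s (w) (w) (r)) = s(0, 0, 1) = 3
  r = 1
  w = 0
  r = 1
  (p (r) (w) (r)) = p(1, 0, 1) = 2
  (p (r) (s (w) (w) (r)) (p (r) (w) (r))) = p(1, 3, 2) = 0
  (q (q (q (w) (r)) (p (r) (w) (r))) (p (r) (s (w) (w) (r)) (p (r) (w) (r)))) = q(1, 0) = 1
  r = 1
  w = 0
  r = 1
  (p (r) (w) (r)) = p(1, 0, 1) = 2
  w = 0
  w = 0
  r = 1
  (s (w) (w) (r)) = s(0, 0, 1) = 3
  r = 1
  w = 0
  r = 1
  (p (r) (w) (r)) = p(1, 0, 1) = 2
  (p (p (r) (w) (r)) (s (w) (w) (r)) (p (r) (w) (r))) = p(2, 3, 2) = 2
  w = 0
  r = 1
  w = 0
  r = 1
  (p (r) (w) (r)) = p(1, 0, 1) = 2
  (q (w) (p (r) (w) (r))) = q(0, 2) = 0
  r = 1
  (p (p (p (r) (w) (r)) (s (w) (w) (r)) (p (r) (w) (r))) (q (w) (p (r) (w) (r))) (r)) = p(2, 0, 1) = 1
  (p (p (r) (w) (p (r) (s (w) (w) (r)) (r))) (q (q (q (w) (r)) (p (r) (w) (r))) (p (r) (s (w) (w) (r)) (p (r) (w) (r)))) (p (p (p (r) (w) (r)) (s (w) (w) (r)) (p (r) (w) (r))) (q (w) (p (r) (w) (r))) (r))) = p(0, 1, 1) = 0


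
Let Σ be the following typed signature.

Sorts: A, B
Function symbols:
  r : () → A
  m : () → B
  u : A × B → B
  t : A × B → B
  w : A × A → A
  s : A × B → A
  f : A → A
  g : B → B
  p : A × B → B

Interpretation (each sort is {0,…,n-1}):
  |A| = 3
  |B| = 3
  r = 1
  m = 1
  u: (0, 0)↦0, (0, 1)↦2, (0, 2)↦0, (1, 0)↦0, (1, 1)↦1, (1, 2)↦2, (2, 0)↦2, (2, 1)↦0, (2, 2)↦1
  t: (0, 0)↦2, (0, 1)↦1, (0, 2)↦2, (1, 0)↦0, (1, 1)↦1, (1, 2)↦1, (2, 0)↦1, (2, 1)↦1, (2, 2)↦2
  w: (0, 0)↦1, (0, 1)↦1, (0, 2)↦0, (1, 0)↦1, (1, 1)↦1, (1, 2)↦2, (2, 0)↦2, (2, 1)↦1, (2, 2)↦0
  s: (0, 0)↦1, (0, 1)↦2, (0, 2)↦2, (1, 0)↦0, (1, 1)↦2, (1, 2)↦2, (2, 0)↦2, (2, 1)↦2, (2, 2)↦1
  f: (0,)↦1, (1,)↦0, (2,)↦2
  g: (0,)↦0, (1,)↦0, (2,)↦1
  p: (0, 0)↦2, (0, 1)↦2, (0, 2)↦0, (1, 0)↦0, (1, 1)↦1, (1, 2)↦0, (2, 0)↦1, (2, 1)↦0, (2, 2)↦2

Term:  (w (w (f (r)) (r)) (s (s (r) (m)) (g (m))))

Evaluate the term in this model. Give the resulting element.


  r = 1
  (f (r)) = f(1,) = 0
  r = 1
  (w (f (r)) (r)) = w(0, 1) = 1
  r = 1
  m = 1
  (s (r) (m)) = s(1, 1) = 2
  m = 1
  (g (m)) = g(1,) = 0
  (s (s (r) (m)) (g (m))) = s(2, 0) = 2
  (w (w (f (r)) (r)) (s (s (r) (m)) (g (m)))) = w(1, 2) = 2

value = 2


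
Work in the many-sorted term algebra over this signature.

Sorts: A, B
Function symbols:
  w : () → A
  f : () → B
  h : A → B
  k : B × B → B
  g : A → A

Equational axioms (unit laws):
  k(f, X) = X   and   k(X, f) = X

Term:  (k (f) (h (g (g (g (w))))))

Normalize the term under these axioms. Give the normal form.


normal form = (h (g (g (g (w)))))

1. (k (f) (h (g (g (g (w))))))  →  (h (g (g (g (w)))))


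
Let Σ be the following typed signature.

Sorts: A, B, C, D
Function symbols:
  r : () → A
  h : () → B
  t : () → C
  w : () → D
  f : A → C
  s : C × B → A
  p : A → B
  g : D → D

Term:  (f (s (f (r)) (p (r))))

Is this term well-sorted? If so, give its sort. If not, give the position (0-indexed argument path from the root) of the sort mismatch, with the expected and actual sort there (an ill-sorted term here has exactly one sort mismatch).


      (r) : A
    (f (r)) : C
      (r) : A
    (p (r)) : B
  (s (f (r)) (p (r))) : A
(f (s (f (r)) (p (r)))) : C

well-sorted; sort = C


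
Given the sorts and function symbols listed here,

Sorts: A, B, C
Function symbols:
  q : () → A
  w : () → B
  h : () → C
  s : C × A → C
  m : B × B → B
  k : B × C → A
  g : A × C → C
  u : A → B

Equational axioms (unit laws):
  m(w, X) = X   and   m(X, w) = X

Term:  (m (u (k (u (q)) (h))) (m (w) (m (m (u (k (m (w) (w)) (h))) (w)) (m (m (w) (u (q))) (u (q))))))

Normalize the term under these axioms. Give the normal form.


1. (m (u (k (u (q)) (h))) (m (w) (m (m (u (k (m (w) (w)) (h))) (w)) (m (m (w) (u (q))) (u (q))))))  →  (m (u (k (u (q)) (h))) (m (m (u (k (m (w) (w)) (h))) (w)) (m (m (w) (u (q))) (u (q)))))
2. (m (u (k (u (q)) (h))) (m (m (u (k (m (w) (w)) (h))) (w)) (m (m (w) (u (q))) (u (q)))))  →  (m (u (k (u (q)) (h))) (m (u (k (m (w) (w)) (h))) (m (m (w) (u (q))) (u (q)))))
3. (m (u (k (u (q)) (h))) (m (u (k (m (w) (w)) (h))) (m (m (w) (u (q))) (u (q)))))  →  (m (u (k (u (q)) (h))) (m (u (k (w) (h))) (m (m (w) (u (q))) (u (q)))))
4. (m (u (k (u (q)) (h))) (m (u (k (w) (h))) (m (m (w) (u (q))) (u (q)))))  →  (m (u (k (u (q)) (h))) (m (u (k (w) (h))) (m (u (q)) (u (q)))))

normal form = (m (u (k (u (q)) (h))) (m (u (k (w) (h))) (m (u (q)) (u (q)))))


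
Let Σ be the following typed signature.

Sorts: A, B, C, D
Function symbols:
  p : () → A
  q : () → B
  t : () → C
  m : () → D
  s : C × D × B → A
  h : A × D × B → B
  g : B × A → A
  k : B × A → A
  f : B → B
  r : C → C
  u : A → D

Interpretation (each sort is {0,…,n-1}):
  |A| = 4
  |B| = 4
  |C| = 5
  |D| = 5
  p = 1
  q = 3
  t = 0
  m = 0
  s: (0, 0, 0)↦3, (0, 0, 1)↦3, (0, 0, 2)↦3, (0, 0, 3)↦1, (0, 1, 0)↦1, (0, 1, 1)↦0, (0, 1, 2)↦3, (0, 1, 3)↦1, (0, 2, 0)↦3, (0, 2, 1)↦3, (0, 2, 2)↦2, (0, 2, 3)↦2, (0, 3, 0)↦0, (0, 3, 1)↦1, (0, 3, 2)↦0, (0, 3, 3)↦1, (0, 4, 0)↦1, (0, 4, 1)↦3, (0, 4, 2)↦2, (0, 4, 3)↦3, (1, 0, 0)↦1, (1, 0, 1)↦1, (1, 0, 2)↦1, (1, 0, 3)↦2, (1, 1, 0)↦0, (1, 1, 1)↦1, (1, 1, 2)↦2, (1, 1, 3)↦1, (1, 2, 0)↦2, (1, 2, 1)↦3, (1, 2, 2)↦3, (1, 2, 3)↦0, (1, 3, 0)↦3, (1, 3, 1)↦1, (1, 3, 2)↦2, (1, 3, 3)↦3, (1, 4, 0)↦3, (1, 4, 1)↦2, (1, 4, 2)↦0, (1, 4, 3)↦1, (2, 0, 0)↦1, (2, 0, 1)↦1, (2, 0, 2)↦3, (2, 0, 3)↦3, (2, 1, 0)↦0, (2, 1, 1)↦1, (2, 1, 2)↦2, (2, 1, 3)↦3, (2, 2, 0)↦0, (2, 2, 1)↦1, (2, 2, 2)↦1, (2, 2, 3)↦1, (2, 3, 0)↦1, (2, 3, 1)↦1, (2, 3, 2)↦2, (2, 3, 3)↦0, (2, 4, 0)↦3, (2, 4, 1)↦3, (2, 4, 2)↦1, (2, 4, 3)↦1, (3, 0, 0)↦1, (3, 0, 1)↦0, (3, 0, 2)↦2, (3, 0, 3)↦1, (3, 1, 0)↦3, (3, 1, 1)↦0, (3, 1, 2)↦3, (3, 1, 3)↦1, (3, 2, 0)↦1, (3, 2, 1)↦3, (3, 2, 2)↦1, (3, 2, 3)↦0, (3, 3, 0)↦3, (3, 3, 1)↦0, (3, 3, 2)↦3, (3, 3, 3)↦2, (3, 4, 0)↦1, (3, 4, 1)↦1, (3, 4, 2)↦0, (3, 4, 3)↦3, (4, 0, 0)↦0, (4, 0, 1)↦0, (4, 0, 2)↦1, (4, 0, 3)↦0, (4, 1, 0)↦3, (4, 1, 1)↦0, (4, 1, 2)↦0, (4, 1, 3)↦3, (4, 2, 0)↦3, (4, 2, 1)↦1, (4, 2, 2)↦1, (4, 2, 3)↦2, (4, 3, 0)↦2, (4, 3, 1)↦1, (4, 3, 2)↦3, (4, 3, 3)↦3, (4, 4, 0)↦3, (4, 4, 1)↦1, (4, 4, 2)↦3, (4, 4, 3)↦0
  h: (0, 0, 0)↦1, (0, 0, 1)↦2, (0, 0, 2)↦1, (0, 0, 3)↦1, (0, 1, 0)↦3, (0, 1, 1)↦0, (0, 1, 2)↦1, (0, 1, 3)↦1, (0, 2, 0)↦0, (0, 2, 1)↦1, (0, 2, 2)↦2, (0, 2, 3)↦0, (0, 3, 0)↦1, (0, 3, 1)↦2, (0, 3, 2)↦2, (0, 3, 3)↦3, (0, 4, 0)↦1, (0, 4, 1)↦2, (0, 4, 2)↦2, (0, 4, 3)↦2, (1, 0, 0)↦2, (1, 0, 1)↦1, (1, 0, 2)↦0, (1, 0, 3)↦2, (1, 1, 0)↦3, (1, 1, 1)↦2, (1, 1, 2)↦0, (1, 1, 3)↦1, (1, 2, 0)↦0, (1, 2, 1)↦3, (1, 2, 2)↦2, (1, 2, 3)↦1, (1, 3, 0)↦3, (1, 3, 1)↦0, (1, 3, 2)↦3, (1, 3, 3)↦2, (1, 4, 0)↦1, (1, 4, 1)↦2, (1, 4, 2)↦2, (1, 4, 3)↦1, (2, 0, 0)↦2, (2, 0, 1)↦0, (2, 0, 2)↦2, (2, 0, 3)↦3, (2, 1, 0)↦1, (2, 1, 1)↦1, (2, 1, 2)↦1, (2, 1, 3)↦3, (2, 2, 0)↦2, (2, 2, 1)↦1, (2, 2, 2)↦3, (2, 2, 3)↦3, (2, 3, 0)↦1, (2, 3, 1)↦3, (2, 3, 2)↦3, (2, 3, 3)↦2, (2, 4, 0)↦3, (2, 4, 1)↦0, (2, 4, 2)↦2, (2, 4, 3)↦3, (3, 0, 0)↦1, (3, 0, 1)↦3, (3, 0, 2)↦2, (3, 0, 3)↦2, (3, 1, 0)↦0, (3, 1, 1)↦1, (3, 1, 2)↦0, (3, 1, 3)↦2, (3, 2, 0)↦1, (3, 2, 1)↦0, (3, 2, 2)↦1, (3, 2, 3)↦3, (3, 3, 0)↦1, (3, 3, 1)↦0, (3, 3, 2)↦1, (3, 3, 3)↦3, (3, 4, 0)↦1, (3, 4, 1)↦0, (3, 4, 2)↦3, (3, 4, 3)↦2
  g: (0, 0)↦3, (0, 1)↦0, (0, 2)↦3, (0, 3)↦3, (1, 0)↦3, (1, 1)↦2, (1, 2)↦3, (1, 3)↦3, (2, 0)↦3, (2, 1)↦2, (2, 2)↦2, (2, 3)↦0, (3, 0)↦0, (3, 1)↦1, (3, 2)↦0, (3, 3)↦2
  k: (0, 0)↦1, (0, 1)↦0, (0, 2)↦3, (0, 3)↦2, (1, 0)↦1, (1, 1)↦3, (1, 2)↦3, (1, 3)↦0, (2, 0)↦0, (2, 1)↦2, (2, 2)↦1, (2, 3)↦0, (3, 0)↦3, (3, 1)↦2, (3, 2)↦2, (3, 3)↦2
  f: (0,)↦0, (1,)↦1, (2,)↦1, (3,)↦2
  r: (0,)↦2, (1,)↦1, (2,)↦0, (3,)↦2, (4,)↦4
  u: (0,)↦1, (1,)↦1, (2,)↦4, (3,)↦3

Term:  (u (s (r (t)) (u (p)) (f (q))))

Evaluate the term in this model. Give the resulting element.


value = 4

  t = 0
  (r (t)) = r(0,) = 2
  p = 1
  (u (p)) = u(1,) = 1
  q = 3
  (f (q)) = f(3,) = 2
  (s (r (t)) (u (p)) (f (q))) = s(2, 1, 2) = 2
  (u (s (r (t)) (u (p)) (f (q)))) = u(2,) = 4


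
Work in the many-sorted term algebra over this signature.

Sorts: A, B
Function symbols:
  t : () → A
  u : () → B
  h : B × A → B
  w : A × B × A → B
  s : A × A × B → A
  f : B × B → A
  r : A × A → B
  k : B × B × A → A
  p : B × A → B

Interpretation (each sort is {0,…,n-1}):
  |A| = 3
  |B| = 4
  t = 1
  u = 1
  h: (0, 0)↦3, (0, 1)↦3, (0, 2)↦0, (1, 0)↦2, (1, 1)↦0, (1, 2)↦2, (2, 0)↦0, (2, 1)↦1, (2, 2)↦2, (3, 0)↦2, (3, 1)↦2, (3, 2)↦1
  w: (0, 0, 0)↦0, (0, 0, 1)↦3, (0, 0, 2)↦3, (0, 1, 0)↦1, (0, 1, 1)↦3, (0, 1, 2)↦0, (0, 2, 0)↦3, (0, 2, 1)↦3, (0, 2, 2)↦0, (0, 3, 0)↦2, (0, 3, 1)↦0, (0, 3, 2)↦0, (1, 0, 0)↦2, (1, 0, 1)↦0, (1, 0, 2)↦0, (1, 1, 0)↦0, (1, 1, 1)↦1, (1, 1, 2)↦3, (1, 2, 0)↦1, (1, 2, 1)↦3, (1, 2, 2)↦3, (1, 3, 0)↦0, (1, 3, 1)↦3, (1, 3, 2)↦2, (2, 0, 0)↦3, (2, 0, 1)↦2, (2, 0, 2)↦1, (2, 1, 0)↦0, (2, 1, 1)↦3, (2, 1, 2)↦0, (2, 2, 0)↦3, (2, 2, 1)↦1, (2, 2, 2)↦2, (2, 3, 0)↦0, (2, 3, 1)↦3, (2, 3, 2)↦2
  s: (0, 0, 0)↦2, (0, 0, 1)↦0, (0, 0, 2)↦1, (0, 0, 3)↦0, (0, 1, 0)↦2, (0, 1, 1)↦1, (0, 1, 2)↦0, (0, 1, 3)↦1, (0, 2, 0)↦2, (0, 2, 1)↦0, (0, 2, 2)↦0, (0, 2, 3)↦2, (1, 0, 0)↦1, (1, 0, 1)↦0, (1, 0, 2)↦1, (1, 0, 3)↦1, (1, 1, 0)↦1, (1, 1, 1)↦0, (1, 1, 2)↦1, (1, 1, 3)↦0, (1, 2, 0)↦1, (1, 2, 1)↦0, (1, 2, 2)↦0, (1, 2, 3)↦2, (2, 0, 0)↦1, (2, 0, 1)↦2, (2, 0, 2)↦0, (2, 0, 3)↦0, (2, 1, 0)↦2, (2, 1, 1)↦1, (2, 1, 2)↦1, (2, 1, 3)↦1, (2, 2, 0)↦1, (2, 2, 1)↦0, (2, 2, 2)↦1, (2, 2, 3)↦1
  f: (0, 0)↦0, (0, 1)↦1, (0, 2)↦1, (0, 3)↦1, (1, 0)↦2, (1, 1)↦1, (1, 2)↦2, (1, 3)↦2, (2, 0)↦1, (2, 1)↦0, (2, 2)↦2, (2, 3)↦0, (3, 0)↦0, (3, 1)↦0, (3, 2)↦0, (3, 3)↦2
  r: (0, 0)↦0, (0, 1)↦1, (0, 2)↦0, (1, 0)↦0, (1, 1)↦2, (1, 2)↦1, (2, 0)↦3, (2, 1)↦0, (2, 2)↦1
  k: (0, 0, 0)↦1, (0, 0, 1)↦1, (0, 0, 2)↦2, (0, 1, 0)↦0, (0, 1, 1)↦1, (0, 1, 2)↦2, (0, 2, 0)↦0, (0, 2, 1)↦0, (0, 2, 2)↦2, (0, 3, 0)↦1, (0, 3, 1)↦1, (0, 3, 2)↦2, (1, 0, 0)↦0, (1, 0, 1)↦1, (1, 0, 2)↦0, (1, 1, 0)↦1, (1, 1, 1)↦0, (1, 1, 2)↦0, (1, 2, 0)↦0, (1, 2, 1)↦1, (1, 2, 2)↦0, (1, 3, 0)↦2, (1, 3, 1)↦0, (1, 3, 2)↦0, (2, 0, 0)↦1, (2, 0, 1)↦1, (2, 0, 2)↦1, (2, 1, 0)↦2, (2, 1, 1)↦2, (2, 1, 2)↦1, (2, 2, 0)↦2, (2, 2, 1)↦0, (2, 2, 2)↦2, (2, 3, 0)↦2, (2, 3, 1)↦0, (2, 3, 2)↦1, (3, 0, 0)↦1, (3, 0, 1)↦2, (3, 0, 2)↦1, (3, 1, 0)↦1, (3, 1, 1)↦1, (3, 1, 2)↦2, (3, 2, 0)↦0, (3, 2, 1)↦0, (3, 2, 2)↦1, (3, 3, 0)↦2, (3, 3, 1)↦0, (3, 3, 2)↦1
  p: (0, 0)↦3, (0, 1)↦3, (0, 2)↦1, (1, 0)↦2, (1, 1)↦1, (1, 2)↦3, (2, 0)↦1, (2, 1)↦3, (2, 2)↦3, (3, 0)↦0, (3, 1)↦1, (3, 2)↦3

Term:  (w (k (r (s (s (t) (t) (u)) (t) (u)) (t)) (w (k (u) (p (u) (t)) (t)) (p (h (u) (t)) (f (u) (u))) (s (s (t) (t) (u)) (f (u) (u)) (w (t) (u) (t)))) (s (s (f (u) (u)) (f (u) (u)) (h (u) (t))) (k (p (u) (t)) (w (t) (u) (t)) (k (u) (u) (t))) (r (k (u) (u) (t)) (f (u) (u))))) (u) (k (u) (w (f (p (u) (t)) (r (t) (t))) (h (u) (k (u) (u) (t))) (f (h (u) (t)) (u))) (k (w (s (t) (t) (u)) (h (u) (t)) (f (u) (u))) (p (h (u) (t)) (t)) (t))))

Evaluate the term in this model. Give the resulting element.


  t = 1
  t = 1
  u = 1
  (s (t) (t) (u)) = s(1, 1, 1) = 0
  t = 1
  u = 1
  (s (s (t) (t) (u)) (t) (u)) = s(0, 1, 1) = 1
  t = 1
  (r (s (s (t) (t) (u)) (t) (u)) (t)) = r(1, 1) = 2
  u = 1
  u = 1
  t = 1
  (p (u) (t)) = p(1, 1) = 1
  t = 1
  (k (u) (p (u) (t)) (t)) = k(1, 1, 1) = 0
  u = 1
  t = 1
  (h (u) (t)) = h(1, 1) = 0
  u = 1
  u = 1
  (f (u) (u)) = f(1, 1) = 1
  (p (h (u) (t)) (f (u) (u))) = p(0, 1) = 3
  t = 1
  t = 1
  u = 1
  (s (t) (t) (u)) = s(1, 1, 1) = 0
  u = 1
  u = 1
  (f (u) (u)) = f(1, 1) = 1
  t = 1
  u = 1
  t = 1
  (w (t) (u) (t)) = w(1, 1, 1) = 1
  (s (s (t) (t) (u)) (f (u) (u)) (w (t) (u) (t))) = s(0, 1, 1) = 1
  (w (k (u) (p (u) (t)) (t)) (p (h (u) (t)) (f (u) (u))) (s (s (t) (t) (u)) (f (u) (u)) (w (t) (u) (t)))) = w(0, 3, 1) = 0
  u = 1
  u = 1
  (f (u) (u)) = f(1, 1) = 1
  u = 1
  u = 1
  (f (u) (u)) = f(1, 1) = 1
  u = 1
  t = 1
  (h (u) (t)) = h(1, 1) = 0
  (s (f (u) (u)) (f (u) (u)) (h (u) (t))) = s(1, 1, 0) = 1
  u = 1
  t = 1
  (p (u) (t)) = p(1, 1) = 1
  t = 1
  u = 1
  t = 1
  (w (t) (u) (t)) = w(1, 1, 1) = 1
  u = 1
  u = 1
  t = 1
  (k (u) (u) (t)) = k(1, 1, 1) = 0
  (k (p (u) (t)) (w (t) (u) (t)) (k (u) (u) (t))) = k(1, 1, 0) = 1
  u = 1
  u = 1
  t = 1
  (k (u) (u) (t)) = k(1, 1, 1) = 0
  u = 1
  u = 1
  (f (u) (u)) = f(1, 1) = 1
  (r (k (u) (u) (t)) (f (u) (u))) = r(0, 1) = 1
  (s (s (f (u) (u)) (f (u) (u)) (h (u) (t))) (k (p (u) (t)) (w (t) (u) (t)) (k (u) (u) (t))) (r (k (u) (u) (t)) (f (u) (u)))) = s(1, 1, 1) = 0
  (k (r (s (s (t) (t) (u)) (t) (u)) (t)) (w (k (u) (p (u) (t)) (t)) (p (h (u) (t)) (f (u) (u))) (s (s (t) (t) (u)) (f (u) (u)) (w (t) (u) (t)))) (s (s (f (u) (u)) (f (u) (u)) (h (u) (t))) (k (p (u) (t)) (w (t) (u) (t)) (k (u) (u) (t))) (r (k (u) (u) (t)) (f (u) (u))))) = k(2, 0, 0) = 1
  u = 1
  u = 1
  u = 1
  t = 1
  (p (u) (t)) = p(1, 1) = 1
  t = 1
  t = 1
  (r (t) (t)) = r(1, 1) = 2
  (f (p (u) (t)) (r (t) (t))) = f(1, 2) = 2
  u = 1
  u = 1
  u = 1
  t = 1
  (k (u) (u) (t)) = k(1, 1, 1) = 0
  (h (u) (k (u) (u) (t))) = h(1, 0) = 2
  u = 1
  t = 1
  (h (u) (t)) = h(1, 1) = 0
  u = 1
  (f (h (u) (t)) (u)) = f(0, 1) = 1
  (w (f (p (u) (t)) (r (t) (t))) (h (u) (k (u) (u) (t))) (f (h (u) (t)) (u))) = w(2, 2, 1) = 1
  t = 1
  t = 1
  u = 1
  (s (t) (t) (u)) = s(1, 1, 1) = 0
  u = 1
  t = 1
  (h (u) (t)) = h(1, 1) = 0
  u = 1
  u = 1
  (f (u) (u)) = f(1, 1) = 1
  (w (s (t) (t) (u)) (h (u) (t)) (f (u) (u))) = w(0, 0, 1) = 3
  u = 1
  t = 1
  (h (u) (t)) = h(1, 1) = 0
  t = 1
  (p (h (u) (t)) (t)) = p(0, 1) = 3
  t = 1
  (k (w (s (t) (t) (u)) (h (u) (t)) (f (u) (u))) (p (h (u) (t)) (t)) (t)) = k(3, 3, 1) = 0
  (k (u) (w (f (p (u) (t)) (r (t) (t))) (h (u) (k (u) (u) (t))) (f (h (u) (t)) (u))) (k (w (s (t) (t) (u)) (h (u) (t)) (f (u) (u))) (p (h (u) (t)) (t)) (t))) = k(1, 1, 0) = 1
  (w (k (r (s (s (t) (t) (u)) (t) (u)) (t)) (w (k (u) (p (u) (t)) (t)) (p (h (u) (t)) (f (u) (u))) (s (s (t) (t) (u)) (f (u) (u)) (w (t) (u) (t)))) (s (s (f (u) (u)) (f (u) (u)) (h (u) (t))) (k (p (u) (t)) (w (t) (u) (t)) (k (u) (u) (t))) (r (k (u) (u) (t)) (f (u) (u))))) (u) (k (u) (w (f (p (u) (t)) (r (t) (t))) (h (u) (k (u) (u) (t))) (f (h (u) (t)) (u))) (k (w (s (t) (t) (u)) (h (u) (t)) (f (u) (u))) (p (h (u) (t)) (t)) (t)))) = w(1, 1, 1) = 1

value = 1


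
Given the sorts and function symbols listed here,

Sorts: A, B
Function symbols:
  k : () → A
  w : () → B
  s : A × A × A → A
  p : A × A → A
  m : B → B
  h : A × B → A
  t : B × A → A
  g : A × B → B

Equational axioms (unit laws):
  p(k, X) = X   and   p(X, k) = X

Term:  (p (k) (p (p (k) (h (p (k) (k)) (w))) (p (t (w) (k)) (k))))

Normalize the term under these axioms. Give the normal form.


1. (p (k) (p (p (k) (h (p (k) (k)) (w))) (p (t (w) (k)) (k))))  →  (p (p (k) (h (p (k) (k)) (w))) (p (t (w) (k)) (k)))
2. (p (p (k) (h (p (k) (k)) (w))) (p (t (w) (k)) (k)))  →  (p (h (p (k) (k)) (w)) (p (t (w) (k)) (k)))
3. (p (h (p (k) (k)) (w)) (p (t (w) (k)) (k)))  →  (p (h (k) (w)) (p (t (w) (k)) (k)))
4. (p (h (k) (w)) (p (t (w) (k)) (k)))  →  (p (h (k) (w)) (t (w) (k)))

normal form = (p (h (k) (w)) (t (w) (k)))


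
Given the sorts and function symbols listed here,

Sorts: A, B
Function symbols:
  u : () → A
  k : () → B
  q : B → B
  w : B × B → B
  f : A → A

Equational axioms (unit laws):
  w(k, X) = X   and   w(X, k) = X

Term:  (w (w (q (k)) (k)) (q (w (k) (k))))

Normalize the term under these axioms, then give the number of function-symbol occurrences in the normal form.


1. (w (w (q (k)) (k)) (q (w (k) (k))))  →  (w (q (k)) (q (w (k) (k))))
2. (w (q (k)) (q (w (k) (k))))  →  (w (q (k)) (q (k)))
normal form: (w (q (k)) (q (k)))

size = 5


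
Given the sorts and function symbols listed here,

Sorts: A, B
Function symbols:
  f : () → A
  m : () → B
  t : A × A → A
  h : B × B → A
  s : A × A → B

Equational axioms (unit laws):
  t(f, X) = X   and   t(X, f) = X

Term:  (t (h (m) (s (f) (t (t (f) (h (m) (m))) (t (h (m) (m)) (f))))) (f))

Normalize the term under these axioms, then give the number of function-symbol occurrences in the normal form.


size = 11

1. (t (h (m) (s (f) (t (t (f) (h (m) (m))) (t (h (m) (m)) (f))))) (f))  →  (h (m) (s (f) (t (t (f) (h (m) (m))) (t (h (m) (m)) (f)))))
2. (h (m) (s (f) (t (t (f) (h (m) (m))) (t (h (m) (m)) (f)))))  →  (h (m) (s (f) (t (h (m) (m)) (t (h (m) (m)) (f)))))
3. (h (m) (s (f) (t (h (m) (m)) (t (h (m) (m)) (f)))))  →  (h (m) (s (f) (t (h (m) (m)) (h (m) (m)))))
normal form: (h (m) (s (f) (t (h (m) (m)) (h (m) (m)))))


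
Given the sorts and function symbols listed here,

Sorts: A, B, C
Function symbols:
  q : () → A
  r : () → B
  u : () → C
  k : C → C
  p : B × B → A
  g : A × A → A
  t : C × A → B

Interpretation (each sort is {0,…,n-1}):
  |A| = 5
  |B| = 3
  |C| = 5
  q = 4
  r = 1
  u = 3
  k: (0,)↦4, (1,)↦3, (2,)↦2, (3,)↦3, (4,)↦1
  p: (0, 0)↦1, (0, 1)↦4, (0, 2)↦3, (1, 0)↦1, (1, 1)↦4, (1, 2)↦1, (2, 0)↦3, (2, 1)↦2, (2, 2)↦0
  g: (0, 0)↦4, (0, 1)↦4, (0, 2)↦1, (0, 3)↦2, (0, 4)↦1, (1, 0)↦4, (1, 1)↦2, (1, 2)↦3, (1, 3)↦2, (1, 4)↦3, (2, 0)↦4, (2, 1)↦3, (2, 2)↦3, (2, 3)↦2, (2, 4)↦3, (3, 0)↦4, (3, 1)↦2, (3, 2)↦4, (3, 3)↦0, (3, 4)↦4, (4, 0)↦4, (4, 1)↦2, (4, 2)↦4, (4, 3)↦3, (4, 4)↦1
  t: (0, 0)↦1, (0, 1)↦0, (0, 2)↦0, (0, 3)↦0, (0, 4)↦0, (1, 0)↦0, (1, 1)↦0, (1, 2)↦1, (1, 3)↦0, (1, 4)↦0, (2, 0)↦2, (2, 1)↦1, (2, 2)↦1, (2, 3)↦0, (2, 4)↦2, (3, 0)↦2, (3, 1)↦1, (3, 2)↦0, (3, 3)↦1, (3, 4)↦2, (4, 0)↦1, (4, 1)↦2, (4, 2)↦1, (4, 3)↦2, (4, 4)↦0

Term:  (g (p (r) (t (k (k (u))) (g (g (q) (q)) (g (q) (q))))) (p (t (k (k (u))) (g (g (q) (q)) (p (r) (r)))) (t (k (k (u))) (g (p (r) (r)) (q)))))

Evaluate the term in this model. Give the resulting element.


value = 3

  r = 1
  u = 3
  (k (u)) = k(3,) = 3
  (k (k (u))) = k(3,) = 3
  q = 4
  q = 4
  (g (q) (q)) = g(4, 4) = 1
  q = 4
  q = 4
  (g (q) (q)) = g(4, 4) = 1
  (g (g (q) (q)) (g (q) (q))) = g(1, 1) = 2
  (t (k (k (u))) (g (g (q) (q)) (g (q) (q)))) = t(3, 2) = 0
  (p (r) (t (k (k (u))) (g (g (q) (q)) (g (q) (q))))) = p(1, 0) = 1
  u = 3
  (k (u)) = k(3,) = 3
  (k (k (u))) = k(3,) = 3
  q = 4
  q = 4
  (g (q) (q)) = g(4, 4) = 1
  r = 1
  r = 1
  (p (r) (r)) = p(1, 1) = 4
  (g (g (q) (q)) (p (r) (r))) = g(1, 4) = 3
  (t (k (k (u))) (g (g (q) (q)) (p (r) (r)))) = t(3, 3) = 1
  u = 3
  (k (u)) = k(3,) = 3
  (k (k (u))) = k(3,) = 3
  r = 1
  r = 1
  (p (r) (r)) = p(1, 1) = 4
  q = 4
  (g (p (r) (r)) (q)) = g(4, 4) = 1
  (t (k (k (u))) (g (p (r) (r)) (q))) = t(3, 1) = 1
  (p (t (k (k (u))) (g (g (q) (q)) (p (r) (r)))) (t (k (k (u))) (g (p (r) (r)) (q)))) = p(1, 1) = 4
  (g (p (r) (t (k (k (u))) (g (g (q) (q)) (g (q) (q))))) (p (t (k (k (u))) (g (g (q) (q)) (p (r) (r)))) (t (k (k (u))) (g (p (r) (r)) (q))))) = g(1, 4) = 3


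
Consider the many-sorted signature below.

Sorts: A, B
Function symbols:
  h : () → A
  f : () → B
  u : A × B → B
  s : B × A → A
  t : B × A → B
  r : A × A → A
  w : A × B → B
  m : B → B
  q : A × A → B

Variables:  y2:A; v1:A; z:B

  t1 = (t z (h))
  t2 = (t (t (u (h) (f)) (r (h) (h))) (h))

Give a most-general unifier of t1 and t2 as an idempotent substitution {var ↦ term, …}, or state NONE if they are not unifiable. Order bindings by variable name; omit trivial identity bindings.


{z ↦ (t (u (h) (f)) (r (h) (h)))}


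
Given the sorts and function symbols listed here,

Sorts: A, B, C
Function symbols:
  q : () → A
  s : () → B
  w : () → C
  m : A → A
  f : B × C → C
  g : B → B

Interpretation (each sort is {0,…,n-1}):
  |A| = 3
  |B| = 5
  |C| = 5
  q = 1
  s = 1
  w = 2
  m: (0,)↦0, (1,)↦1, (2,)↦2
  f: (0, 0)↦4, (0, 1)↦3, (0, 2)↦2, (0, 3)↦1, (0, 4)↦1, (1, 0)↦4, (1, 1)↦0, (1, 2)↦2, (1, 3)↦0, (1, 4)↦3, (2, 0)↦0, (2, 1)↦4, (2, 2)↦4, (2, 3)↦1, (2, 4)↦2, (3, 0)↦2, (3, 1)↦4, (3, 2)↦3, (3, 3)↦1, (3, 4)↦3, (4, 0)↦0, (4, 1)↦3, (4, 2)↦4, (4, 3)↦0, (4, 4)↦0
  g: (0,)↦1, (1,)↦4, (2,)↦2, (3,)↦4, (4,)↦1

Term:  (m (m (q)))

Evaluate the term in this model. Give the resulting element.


  q = 1
  (m (q)) = m(1,) = 1
  (m (m (q))) = m(1,) = 1

value = 1


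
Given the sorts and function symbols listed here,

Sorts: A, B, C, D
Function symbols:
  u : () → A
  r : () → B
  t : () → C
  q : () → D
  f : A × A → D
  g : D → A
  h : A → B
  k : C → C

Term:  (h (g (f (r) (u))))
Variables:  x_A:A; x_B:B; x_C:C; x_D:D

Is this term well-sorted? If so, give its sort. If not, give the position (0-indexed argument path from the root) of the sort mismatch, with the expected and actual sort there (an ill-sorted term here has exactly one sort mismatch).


      (r) : B
      (u) : A
    (f (r) (u)) : ✗ arg 0 at [0, 0, 0] has sort B, expected A

ill-sorted at position [0, 0, 0]: expected A, got B


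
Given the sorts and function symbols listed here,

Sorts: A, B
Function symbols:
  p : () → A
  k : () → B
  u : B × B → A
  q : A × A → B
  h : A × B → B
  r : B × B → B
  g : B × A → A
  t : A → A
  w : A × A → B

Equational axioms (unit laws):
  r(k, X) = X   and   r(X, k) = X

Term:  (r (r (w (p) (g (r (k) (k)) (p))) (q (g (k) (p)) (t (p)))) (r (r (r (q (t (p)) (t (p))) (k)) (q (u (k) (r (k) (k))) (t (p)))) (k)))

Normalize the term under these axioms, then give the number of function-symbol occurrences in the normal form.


1. (r (r (w (p) (g (r (k) (k)) (p))) (q (g (k) (p)) (t (p)))) (r (r (r (q (t (p)) (t (p))) (k)) (q (u (k) (r (k) (k))) (t (p)))) (k)))  →  (r (r (w (p) (g (k) (p))) (q (g (k) (p)) (t (p)))) (r (r (r (q (t (p)) (t (p))) (k)) (q (u (k) (r (k) (k))) (t (p)))) (k)))
2. (r (r (w (p) (g (k) (p))) (q (g (k) (p)) (t (p)))) (r (r (r (q (t (p)) (t (p))) (k)) (q (u (k) (r (k) (k))) (t (p)))) (k)))  →  (r (r (w (p) (g (k) (p))) (q (g (k) (p)) (t (p)))) (r (r (q (t (p)) (t (p))) (k)) (q (u (k) (r (k) (k))) (t (p)))))
3. (r (r (w (p) (g (k) (p))) (q (g (k) (p)) (t (p)))) (r (r (q (t (p)) (t (p))) (k)) (q (u (k) (r (k) (k))) (t (p)))))  →  (r (r (w (p) (g (k) (p))) (q (g (k) (p)) (t (p)))) (r (q (t (p)) (t (p))) (q (u (k) (r (k) (k))) (t (p)))))
4. (r (r (w (p) (g (k) (p))) (q (g (k) (p)) (t (p)))) (r (q (t (p)) (t (p))) (q (u (k) (r (k) (k))) (t (p)))))  →  (r (r (w (p) (g (k) (p))) (q (g (k) (p)) (t (p)))) (r (q (t (p)) (t (p))) (q (u (k) (k)) (t (p)))))
normal form: (r (r (w (p) (g (k) (p))) (q (g (k) (p)) (t (p)))) (r (q (t (p)) (t (p))) (q (u (k) (k)) (t (p)))))

size = 25


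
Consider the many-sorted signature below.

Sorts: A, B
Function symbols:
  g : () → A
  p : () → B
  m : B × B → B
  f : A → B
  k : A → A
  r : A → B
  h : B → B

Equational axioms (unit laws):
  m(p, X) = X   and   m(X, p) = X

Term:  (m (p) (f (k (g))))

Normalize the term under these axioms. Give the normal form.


1. (m (p) (f (k (g))))  →  (f (k (g)))

normal form = (f (k (g)))


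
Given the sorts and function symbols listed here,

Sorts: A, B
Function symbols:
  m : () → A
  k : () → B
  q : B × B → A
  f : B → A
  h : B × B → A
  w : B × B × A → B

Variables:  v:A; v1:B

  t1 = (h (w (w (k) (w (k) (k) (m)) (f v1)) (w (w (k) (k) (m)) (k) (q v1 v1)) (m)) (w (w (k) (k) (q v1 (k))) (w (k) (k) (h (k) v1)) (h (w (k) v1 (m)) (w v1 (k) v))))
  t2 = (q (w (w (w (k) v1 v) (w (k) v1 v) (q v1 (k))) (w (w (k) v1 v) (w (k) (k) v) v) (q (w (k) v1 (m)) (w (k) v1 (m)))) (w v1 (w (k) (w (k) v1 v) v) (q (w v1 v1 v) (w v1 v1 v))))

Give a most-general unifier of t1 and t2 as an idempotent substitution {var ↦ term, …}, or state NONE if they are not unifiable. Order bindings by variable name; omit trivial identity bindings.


NONE (not unifiable)

head clash or occurs-check failure — not unifiable


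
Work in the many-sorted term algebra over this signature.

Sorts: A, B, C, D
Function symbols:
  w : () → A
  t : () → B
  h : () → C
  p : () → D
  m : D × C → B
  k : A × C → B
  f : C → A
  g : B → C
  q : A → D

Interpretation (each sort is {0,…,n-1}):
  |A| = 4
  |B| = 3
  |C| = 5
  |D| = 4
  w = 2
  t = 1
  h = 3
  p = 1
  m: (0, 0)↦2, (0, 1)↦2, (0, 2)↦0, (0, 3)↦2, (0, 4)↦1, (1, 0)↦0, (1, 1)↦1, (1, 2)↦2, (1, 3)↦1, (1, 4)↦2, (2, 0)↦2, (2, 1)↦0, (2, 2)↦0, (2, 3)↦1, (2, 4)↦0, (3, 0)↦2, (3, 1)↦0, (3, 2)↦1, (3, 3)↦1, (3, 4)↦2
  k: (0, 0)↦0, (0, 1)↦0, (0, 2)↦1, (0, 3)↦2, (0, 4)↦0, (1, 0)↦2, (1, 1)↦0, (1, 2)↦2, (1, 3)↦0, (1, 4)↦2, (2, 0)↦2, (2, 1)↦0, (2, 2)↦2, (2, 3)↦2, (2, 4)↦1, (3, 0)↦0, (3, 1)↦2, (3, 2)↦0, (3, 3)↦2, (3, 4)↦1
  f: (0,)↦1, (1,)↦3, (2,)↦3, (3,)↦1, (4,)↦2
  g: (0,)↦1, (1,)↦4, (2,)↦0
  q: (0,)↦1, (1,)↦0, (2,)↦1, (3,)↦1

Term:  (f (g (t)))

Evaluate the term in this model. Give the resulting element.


value = 2

  t = 1
  (g (t)) = g(1,) = 4
  (f (g (t))) = f(4,) = 2


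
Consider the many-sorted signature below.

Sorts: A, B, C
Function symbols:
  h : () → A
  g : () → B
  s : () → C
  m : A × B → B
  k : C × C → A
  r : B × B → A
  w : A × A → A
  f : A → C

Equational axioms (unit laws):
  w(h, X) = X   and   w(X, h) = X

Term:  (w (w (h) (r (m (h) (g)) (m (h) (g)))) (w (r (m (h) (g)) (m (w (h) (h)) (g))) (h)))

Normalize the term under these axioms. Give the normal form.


1. (w (w (h) (r (m (h) (g)) (m (h) (g)))) (w (r (m (h) (g)) (m (w (h) (h)) (g))) (h)))  →  (w (r (m (h) (g)) (m (h) (g))) (w (r (m (h) (g)) (m (w (h) (h)) (g))) (h)))
2. (w (r (m (h) (g)) (m (h) (g))) (w (r (m (h) (g)) (m (w (h) (h)) (g))) (h)))  →  (w (r (m (h) (g)) (m (h) (g))) (r (m (h) (g)) (m (w (h) (h)) (g))))
3. (w (r (m (h) (g)) (m (h) (g))) (r (m (h) (g)) (m (w (h) (h)) (g))))  →  (w (r (m (h) (g)) (m (h) (g))) (r (m (h) (g)) (m (h) (g))))

normal form = (w (r (m (h) (g)) (m (h) (g))) (r (m (h) (g)) (m (h) (g))))


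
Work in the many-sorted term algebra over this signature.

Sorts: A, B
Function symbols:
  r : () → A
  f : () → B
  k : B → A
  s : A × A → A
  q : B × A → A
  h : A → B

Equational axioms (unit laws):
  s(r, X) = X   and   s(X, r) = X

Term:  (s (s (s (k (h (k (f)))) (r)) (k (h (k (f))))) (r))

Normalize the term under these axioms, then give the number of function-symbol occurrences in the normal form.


1. (s (s (s (k (h (k (f)))) (r)) (k (h (k (f))))) (r))  →  (s (s (k (h (k (f)))) (r)) (k (h (k (f)))))
2. (s (s (k (h (k (f)))) (r)) (k (h (k (f)))))  →  (s (k (h (k (f)))) (k (h (k (f)))))
normal form: (s (k (h (k (f)))) (k (h (k (f)))))

size = 9
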